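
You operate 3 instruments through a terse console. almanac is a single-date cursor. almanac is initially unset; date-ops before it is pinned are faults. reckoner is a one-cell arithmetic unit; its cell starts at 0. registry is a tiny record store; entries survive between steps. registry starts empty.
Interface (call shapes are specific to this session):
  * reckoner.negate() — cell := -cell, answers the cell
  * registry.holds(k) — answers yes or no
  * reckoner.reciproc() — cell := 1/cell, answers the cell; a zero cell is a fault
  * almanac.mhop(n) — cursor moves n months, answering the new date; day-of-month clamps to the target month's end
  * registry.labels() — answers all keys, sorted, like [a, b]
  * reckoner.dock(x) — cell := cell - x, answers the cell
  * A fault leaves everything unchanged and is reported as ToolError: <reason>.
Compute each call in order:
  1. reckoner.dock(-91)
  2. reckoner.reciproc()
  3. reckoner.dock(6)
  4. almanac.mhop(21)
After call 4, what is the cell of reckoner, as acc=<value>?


-- reckoner.dock(-91) => 91
-- reckoner.reciproc() => 1/91
-- reckoner.dock(6) => -545/91
-- almanac.mhop(21) => ToolError: no date set

Answer: acc=-545/91


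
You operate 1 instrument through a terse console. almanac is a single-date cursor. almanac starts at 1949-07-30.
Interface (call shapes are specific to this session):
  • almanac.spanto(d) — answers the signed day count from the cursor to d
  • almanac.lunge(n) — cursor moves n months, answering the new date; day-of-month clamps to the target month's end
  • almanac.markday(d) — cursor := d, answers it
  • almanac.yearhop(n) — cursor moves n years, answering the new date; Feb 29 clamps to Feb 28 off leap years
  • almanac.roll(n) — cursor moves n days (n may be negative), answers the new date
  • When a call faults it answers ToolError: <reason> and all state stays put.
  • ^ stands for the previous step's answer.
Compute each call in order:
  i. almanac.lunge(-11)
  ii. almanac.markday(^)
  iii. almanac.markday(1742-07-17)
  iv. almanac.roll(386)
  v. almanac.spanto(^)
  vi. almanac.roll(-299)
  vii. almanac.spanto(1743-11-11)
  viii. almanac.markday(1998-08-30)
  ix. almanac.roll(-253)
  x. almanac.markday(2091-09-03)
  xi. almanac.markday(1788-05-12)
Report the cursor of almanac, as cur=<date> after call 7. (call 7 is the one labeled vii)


Answer: cur=1742-10-12

Derivation:
# almanac.lunge(n=-11) == 1948-08-30
# almanac.markday(d=^) == 1948-08-30
# almanac.markday(d=1742-07-17) == 1742-07-17
# almanac.roll(n=386) == 1743-08-07
# almanac.spanto(d=^) == 0
# almanac.roll(n=-299) == 1742-10-12
# almanac.spanto(d=1743-11-11) == 395
# almanac.markday(d=1998-08-30) == 1998-08-30
# almanac.roll(n=-253) == 1997-12-20
# almanac.markday(d=2091-09-03) == 2091-09-03
# almanac.markday(d=1788-05-12) == 1788-05-12


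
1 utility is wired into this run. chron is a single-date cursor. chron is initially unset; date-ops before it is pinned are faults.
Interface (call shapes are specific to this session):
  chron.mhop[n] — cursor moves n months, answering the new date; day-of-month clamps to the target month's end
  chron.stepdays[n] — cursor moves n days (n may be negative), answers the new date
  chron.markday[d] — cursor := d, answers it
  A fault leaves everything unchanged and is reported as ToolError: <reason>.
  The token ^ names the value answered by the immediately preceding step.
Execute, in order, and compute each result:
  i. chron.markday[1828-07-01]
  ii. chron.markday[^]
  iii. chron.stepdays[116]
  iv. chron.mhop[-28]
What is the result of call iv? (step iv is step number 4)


Invoking chron.markday using d=1828-07-01: 1828-07-01.
I call chron.markday using d=^, — result: 1828-07-01.
I use chron.stepdays using n=116, which returns 1828-10-25.
I run chron.mhop using n=-28, which returns 1826-06-25.

Answer: 1826-06-25


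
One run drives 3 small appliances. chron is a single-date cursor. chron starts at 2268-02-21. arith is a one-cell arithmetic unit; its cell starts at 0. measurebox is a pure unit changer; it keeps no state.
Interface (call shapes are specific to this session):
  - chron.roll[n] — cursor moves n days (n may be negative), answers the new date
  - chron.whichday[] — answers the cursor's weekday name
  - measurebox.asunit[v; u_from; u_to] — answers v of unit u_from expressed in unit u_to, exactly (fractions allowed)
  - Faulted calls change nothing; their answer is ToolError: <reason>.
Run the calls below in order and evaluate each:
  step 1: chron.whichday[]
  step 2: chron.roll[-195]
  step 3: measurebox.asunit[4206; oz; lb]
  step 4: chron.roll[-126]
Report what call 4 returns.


% chron.whichday
:: Friday
% chron.roll n=-195
:: 2267-08-10
% measurebox.asunit v=4206 u_from=oz u_to=lb
:: 2103/8
% chron.roll n=-126
:: 2267-04-06

Answer: 2267-04-06


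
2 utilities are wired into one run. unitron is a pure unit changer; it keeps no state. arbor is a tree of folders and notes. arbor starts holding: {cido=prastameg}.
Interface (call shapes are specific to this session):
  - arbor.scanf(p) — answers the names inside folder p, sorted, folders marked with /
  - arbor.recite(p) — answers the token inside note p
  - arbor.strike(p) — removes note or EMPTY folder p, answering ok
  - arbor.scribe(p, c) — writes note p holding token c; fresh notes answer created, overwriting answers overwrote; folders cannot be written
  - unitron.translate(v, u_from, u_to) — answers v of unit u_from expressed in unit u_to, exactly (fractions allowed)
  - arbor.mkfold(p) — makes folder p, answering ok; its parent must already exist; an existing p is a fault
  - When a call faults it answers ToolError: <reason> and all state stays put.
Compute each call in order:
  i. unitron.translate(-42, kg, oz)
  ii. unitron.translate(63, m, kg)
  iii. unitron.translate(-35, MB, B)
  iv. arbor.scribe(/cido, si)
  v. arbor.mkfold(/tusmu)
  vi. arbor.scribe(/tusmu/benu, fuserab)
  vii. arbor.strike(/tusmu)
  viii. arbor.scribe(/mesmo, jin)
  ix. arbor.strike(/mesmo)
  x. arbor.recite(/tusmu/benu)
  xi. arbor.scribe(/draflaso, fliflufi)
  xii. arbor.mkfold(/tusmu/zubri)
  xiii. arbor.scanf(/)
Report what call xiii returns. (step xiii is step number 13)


Answer: [cido, draflaso, tusmu/]

Derivation:
I run unitron.translate with -42, kg, oz, and see -9600000000/6479891.
I try unitron.translate with 63, m, kg, and get ToolError: incompatible units.
Then unitron.translate with -35, MB, B, — result: -35000000.
I call arbor.scribe with /cido, si, and get overwrote.
I invoke arbor.mkfold with /tusmu, → ok.
Using arbor.scribe with /tusmu/benu, fuserab, and get created.
Using arbor.strike with /tusmu, giving ToolError: not empty.
Then arbor.scribe with /mesmo, jin, and observe created.
Using arbor.strike with /mesmo, → ok.
I use arbor.recite with /tusmu/benu, — result: fuserab.
Now I run arbor.scribe with /draflaso, fliflufi, and get created.
I use arbor.mkfold with /tusmu/zubri, and see ok.
Invoking arbor.scanf with /, and see [cido, draflaso, tusmu/].


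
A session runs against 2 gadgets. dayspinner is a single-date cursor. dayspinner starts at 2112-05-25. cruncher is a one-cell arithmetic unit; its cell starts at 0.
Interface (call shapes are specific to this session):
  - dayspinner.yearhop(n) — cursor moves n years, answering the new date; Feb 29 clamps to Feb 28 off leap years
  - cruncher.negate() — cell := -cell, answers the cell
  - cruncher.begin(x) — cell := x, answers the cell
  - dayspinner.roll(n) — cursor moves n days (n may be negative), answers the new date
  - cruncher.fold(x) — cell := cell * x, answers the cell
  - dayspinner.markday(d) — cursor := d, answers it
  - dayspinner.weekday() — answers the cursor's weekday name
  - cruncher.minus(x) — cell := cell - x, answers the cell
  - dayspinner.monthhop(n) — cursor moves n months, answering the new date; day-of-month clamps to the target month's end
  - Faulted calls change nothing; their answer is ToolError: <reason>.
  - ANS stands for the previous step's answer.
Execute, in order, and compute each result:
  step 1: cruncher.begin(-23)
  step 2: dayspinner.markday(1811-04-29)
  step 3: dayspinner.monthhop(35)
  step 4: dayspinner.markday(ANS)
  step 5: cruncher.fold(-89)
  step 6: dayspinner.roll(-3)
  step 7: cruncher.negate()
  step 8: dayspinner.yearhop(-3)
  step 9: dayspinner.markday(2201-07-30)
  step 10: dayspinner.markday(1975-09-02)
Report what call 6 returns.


;; cruncher.begin(x: -23) ~> -23
;; dayspinner.markday(d: 1811-04-29) ~> 1811-04-29
;; dayspinner.monthhop(n: 35) ~> 1814-03-29
;; dayspinner.markday(d: ANS) ~> 1814-03-29
;; cruncher.fold(x: -89) ~> 2047
;; dayspinner.roll(n: -3) ~> 1814-03-26
;; cruncher.negate() ~> -2047
;; dayspinner.yearhop(n: -3) ~> 1811-03-26
;; dayspinner.markday(d: 2201-07-30) ~> 2201-07-30
;; dayspinner.markday(d: 1975-09-02) ~> 1975-09-02

Answer: 1814-03-26


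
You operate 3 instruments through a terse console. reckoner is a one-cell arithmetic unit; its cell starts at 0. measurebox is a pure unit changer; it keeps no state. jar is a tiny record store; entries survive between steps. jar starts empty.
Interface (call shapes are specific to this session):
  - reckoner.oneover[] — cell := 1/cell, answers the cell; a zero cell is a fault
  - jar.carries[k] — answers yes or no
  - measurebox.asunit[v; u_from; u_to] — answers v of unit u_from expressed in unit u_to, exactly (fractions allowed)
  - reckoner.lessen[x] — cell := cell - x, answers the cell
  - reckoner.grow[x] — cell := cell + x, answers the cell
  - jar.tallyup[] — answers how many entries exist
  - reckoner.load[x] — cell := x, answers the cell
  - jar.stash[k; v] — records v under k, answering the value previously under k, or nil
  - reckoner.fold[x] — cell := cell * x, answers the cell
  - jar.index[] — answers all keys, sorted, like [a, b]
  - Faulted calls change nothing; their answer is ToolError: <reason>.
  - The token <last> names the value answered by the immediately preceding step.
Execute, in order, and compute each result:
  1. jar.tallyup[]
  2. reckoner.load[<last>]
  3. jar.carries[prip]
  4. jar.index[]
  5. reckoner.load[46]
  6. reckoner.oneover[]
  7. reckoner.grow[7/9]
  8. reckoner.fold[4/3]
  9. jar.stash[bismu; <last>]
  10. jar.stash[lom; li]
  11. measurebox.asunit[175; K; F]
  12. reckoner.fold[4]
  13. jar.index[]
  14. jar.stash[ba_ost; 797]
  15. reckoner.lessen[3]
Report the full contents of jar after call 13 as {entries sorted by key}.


Using jar.tallyup, giving 0.
I call reckoner.load(x=<last>), and see 0.
I run jar.carries(k=prip), — result: no.
Invoking jar.index, and observe [].
I invoke reckoner.load(x=46), which returns 46.
Calling reckoner.oneover, giving 1/46.
Using reckoner.grow(x=7/9), — result: 331/414.
I invoke reckoner.fold(x=4/3), yielding 662/621.
Then jar.stash(k=bismu, v=<last>), and get nil.
I try jar.stash(k=lom, v=li), giving nil.
Using measurebox.asunit(v=175, u_from=K, u_to=F), yielding -14467/100.
I use reckoner.fold(x=4), → 2648/621.
Now I run jar.index, and see [bismu, lom].
I use jar.stash(k=ba_ost, v=797), → nil.
Then reckoner.lessen(x=3), and get 785/621.

Answer: {bismu=662/621, lom=li}


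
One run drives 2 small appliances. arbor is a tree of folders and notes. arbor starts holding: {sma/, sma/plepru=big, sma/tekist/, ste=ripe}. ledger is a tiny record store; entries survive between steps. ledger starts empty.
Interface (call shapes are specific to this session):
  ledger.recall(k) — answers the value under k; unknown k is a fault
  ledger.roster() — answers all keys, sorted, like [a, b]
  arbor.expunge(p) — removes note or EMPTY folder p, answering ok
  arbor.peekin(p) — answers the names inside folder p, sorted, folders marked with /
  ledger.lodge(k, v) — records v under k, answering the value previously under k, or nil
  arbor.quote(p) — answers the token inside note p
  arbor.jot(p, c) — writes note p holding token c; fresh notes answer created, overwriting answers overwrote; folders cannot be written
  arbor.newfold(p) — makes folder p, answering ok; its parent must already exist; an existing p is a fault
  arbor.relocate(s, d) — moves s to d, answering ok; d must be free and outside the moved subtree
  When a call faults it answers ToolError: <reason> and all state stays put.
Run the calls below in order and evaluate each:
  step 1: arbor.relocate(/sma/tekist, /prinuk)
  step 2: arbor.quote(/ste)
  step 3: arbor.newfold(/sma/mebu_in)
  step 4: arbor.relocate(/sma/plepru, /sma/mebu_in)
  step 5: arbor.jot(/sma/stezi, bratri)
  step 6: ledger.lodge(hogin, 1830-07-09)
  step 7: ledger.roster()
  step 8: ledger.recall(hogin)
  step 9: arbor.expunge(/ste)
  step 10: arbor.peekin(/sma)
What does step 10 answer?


Using relocate using s=/sma/tekist, d=/prinuk, and see ok.
I run quote using p=/ste, giving ripe.
I run newfold using p=/sma/mebu_in, and see ok.
I call relocate using s=/sma/plepru, d=/sma/mebu_in, and observe ToolError: exists.
I use jot using p=/sma/stezi, c=bratri, and see created.
I try lodge using k=hogin, v=1830-07-09, which returns nil.
Next I call roster(): [hogin].
I invoke recall using k=hogin, — result: 1830-07-09.
I run expunge using p=/ste, and see ok.
Then peekin using p=/sma, — result: [mebu_in/, plepru, stezi].

Answer: [mebu_in/, plepru, stezi]


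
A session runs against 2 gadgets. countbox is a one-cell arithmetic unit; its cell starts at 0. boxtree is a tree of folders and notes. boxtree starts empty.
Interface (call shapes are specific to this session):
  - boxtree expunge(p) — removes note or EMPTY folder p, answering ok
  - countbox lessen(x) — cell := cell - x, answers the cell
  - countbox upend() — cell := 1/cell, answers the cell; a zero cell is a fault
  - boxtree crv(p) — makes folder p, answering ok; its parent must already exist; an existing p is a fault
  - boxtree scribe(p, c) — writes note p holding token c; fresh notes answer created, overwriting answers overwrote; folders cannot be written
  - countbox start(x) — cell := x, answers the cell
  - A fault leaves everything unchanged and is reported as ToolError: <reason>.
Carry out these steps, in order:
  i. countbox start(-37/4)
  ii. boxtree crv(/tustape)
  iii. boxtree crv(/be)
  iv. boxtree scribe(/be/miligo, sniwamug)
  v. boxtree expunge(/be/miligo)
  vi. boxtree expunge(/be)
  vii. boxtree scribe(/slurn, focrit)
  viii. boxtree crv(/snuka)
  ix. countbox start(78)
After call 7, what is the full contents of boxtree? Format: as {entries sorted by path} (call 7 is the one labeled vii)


;; 1. countbox start(x=-37/4) : -37/4
;; 2. boxtree crv(p=/tustape) : ok
;; 3. boxtree crv(p=/be) : ok
;; 4. boxtree scribe(p=/be/miligo, c=sniwamug) : created
;; 5. boxtree expunge(p=/be/miligo) : ok
;; 6. boxtree expunge(p=/be) : ok
;; 7. boxtree scribe(p=/slurn, c=focrit) : created
;; 8. boxtree crv(p=/snuka) : ok
;; 9. countbox start(x=78) : 78

Answer: {slurn=focrit, tustape/}


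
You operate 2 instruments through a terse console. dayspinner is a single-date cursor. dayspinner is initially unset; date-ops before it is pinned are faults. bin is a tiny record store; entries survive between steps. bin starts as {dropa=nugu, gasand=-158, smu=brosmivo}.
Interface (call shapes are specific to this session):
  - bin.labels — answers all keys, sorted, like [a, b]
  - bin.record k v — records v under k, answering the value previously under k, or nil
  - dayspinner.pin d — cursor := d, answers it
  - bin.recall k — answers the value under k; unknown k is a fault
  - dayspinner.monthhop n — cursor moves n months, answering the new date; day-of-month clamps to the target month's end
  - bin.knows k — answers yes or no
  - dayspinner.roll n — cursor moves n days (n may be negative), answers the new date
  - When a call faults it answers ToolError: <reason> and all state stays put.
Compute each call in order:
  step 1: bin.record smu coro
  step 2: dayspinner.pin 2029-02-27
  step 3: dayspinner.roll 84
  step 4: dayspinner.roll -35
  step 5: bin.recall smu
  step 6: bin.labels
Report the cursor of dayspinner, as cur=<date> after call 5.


Answer: cur=2029-04-17

Derivation:
% bin.record k: smu v: coro
  brosmivo
% dayspinner.pin d: 2029-02-27
  2029-02-27
% dayspinner.roll n: 84
  2029-05-22
% dayspinner.roll n: -35
  2029-04-17
% bin.recall k: smu
  coro
% bin.labels
  [dropa, gasand, smu]


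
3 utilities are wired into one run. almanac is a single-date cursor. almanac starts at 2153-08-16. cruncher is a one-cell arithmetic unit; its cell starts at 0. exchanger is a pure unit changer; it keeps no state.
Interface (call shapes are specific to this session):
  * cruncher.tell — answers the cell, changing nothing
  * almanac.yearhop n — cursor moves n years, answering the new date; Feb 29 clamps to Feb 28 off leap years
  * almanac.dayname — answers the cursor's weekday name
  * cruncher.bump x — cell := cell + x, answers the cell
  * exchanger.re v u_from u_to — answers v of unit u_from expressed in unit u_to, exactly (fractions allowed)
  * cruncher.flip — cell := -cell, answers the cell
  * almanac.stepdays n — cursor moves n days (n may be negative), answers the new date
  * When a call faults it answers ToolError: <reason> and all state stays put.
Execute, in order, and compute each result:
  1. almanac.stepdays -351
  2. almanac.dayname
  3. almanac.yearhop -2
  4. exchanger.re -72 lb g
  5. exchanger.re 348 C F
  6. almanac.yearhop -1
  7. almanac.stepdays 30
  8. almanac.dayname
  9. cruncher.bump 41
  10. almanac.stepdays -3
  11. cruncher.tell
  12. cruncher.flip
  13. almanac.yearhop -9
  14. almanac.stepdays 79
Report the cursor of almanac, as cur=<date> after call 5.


Answer: cur=2150-08-30

Derivation:
;; almanac.stepdays(n=-351) : 2152-08-30
;; almanac.dayname() : Wednesday
;; almanac.yearhop(n=-2) : 2150-08-30
;; exchanger.re(v=-72, u_from=lb, u_to=g) : -408233133/12500
;; exchanger.re(v=348, u_from=C, u_to=F) : 3292/5
;; almanac.yearhop(n=-1) : 2149-08-30
;; almanac.stepdays(n=30) : 2149-09-29
;; almanac.dayname() : Monday
;; cruncher.bump(x=41) : 41
;; almanac.stepdays(n=-3) : 2149-09-26
;; cruncher.tell() : 41
;; cruncher.flip() : -41
;; almanac.yearhop(n=-9) : 2140-09-26
;; almanac.stepdays(n=79) : 2140-12-14


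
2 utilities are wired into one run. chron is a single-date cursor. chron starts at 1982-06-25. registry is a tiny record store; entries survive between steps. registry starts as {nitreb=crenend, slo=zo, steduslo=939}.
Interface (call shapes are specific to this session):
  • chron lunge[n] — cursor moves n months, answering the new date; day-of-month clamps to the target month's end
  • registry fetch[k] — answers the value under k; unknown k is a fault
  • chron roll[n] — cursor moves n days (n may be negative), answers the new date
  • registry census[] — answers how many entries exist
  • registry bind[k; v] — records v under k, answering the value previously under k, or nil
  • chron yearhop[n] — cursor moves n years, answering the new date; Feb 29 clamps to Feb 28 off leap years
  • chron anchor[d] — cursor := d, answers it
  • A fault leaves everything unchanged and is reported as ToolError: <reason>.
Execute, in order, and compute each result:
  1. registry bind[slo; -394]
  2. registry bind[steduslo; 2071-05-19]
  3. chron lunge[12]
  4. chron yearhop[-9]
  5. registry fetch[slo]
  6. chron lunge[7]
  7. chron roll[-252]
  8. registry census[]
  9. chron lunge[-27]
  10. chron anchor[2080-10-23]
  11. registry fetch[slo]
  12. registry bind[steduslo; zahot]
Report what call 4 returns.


Answer: 1974-06-25

Derivation:
[in] registry bind k=slo v=-394
[out] zo
[in] registry bind k=steduslo v=2071-05-19
[out] 939
[in] chron lunge n=12
[out] 1983-06-25
[in] chron yearhop n=-9
[out] 1974-06-25
[in] registry fetch k=slo
[out] -394
[in] chron lunge n=7
[out] 1975-01-25
[in] chron roll n=-252
[out] 1974-05-18
[in] registry census
[out] 3
[in] chron lunge n=-27
[out] 1972-02-18
[in] chron anchor d=2080-10-23
[out] 2080-10-23
[in] registry fetch k=slo
[out] -394
[in] registry bind k=steduslo v=zahot
[out] 2071-05-19


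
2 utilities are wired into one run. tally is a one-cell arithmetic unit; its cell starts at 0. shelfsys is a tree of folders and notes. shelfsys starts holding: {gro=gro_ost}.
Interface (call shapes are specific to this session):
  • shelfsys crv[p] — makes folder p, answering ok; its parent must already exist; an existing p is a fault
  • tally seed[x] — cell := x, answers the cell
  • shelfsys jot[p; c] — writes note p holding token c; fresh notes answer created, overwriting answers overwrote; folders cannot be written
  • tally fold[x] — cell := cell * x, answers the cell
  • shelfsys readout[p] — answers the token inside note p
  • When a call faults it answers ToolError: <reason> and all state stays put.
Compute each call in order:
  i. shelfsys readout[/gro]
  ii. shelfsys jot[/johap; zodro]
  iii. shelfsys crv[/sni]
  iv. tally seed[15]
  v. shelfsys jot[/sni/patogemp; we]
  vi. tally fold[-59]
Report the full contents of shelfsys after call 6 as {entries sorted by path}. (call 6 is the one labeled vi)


Answer: {gro=gro_ost, johap=zodro, sni/, sni/patogemp=we}

Derivation:
Act: shelfsys readout[p→/gro]
Obs: gro_ost
Act: shelfsys jot[p→/johap; c→zodro]
Obs: created
Act: shelfsys crv[p→/sni]
Obs: ok
Act: tally seed[x→15]
Obs: 15
Act: shelfsys jot[p→/sni/patogemp; c→we]
Obs: created
Act: tally fold[x→-59]
Obs: -885


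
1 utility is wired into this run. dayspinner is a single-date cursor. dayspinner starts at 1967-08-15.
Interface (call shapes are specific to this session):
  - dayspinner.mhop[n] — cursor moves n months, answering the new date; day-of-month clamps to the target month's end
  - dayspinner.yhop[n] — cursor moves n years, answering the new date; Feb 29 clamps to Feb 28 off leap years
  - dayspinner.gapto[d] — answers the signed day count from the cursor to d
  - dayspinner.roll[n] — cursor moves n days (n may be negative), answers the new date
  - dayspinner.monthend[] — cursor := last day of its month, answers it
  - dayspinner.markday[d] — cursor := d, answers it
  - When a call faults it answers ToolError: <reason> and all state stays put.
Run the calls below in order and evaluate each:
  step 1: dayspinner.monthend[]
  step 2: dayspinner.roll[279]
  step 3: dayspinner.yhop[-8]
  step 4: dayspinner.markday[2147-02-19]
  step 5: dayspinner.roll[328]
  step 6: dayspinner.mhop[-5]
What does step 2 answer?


Answer: 1968-06-05

Derivation:
% dayspinner.monthend() => 1967-08-31
% dayspinner.roll(n→279) => 1968-06-05
% dayspinner.yhop(n→-8) => 1960-06-05
% dayspinner.markday(d→2147-02-19) => 2147-02-19
% dayspinner.roll(n→328) => 2148-01-13
% dayspinner.mhop(n→-5) => 2147-08-13


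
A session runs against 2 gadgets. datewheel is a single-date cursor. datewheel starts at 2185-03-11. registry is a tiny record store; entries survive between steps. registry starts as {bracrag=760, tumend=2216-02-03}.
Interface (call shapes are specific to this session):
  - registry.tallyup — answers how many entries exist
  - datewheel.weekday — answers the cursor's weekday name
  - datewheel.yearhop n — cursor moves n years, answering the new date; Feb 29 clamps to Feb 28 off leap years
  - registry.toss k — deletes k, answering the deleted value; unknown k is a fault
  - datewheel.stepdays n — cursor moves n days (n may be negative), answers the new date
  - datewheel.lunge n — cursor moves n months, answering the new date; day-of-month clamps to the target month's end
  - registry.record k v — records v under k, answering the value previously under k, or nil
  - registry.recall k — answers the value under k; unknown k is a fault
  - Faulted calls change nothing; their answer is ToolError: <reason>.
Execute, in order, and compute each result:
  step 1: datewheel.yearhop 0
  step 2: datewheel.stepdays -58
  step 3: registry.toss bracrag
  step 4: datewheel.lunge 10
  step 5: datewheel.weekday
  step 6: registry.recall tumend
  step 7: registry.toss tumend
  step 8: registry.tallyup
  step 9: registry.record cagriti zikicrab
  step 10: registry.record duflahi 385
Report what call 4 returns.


Answer: 2185-11-12

Derivation:
% yearhop(n='0') == 2185-03-11
% stepdays(n='-58') == 2185-01-12
% toss(k='bracrag') == 760
% lunge(n='10') == 2185-11-12
% weekday() == Saturday
% recall(k='tumend') == 2216-02-03
% toss(k='tumend') == 2216-02-03
% tallyup() == 0
% record(k='cagriti', v='zikicrab') == nil
% record(k='duflahi', v='385') == nil


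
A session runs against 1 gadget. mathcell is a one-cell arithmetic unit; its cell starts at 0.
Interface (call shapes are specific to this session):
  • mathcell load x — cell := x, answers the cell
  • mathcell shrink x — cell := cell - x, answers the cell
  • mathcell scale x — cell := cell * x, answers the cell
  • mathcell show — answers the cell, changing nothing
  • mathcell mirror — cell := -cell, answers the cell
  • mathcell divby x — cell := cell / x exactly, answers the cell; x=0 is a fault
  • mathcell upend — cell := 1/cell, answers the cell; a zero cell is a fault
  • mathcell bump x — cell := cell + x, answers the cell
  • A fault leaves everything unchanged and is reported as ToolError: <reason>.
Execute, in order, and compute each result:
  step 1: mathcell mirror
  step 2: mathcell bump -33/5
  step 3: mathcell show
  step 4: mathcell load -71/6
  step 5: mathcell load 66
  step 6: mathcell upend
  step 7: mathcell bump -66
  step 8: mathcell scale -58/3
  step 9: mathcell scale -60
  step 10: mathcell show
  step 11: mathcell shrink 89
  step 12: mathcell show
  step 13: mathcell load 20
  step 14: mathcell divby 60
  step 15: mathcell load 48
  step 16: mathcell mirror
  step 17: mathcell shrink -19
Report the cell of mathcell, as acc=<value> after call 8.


Answer: acc=126295/99

Derivation:
[in] mathcell mirror
:: 0
[in] mathcell bump x='-33/5'
:: -33/5
[in] mathcell show
:: -33/5
[in] mathcell load x='-71/6'
:: -71/6
[in] mathcell load x='66'
:: 66
[in] mathcell upend
:: 1/66
[in] mathcell bump x='-66'
:: -4355/66
[in] mathcell scale x='-58/3'
:: 126295/99
[in] mathcell scale x='-60'
:: -2525900/33
[in] mathcell show
:: -2525900/33
[in] mathcell shrink x='89'
:: -2528837/33
[in] mathcell show
:: -2528837/33
[in] mathcell load x='20'
:: 20
[in] mathcell divby x='60'
:: 1/3
[in] mathcell load x='48'
:: 48
[in] mathcell mirror
:: -48
[in] mathcell shrink x='-19'
:: -29


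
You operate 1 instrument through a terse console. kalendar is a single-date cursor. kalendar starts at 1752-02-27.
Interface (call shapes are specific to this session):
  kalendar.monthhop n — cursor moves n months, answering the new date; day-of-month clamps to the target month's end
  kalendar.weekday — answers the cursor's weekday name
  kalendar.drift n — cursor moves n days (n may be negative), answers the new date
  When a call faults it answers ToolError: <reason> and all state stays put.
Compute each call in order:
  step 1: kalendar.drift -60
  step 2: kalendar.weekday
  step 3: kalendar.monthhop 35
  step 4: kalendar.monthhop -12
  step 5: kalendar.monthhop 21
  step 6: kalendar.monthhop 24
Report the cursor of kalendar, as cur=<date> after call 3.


Answer: cur=1754-11-29

Derivation:
CALL kalendar.drift[n=-60]
RET  1751-12-29
CALL kalendar.weekday[]
RET  Wednesday
CALL kalendar.monthhop[n=35]
RET  1754-11-29
CALL kalendar.monthhop[n=-12]
RET  1753-11-29
CALL kalendar.monthhop[n=21]
RET  1755-08-29
CALL kalendar.monthhop[n=24]
RET  1757-08-29


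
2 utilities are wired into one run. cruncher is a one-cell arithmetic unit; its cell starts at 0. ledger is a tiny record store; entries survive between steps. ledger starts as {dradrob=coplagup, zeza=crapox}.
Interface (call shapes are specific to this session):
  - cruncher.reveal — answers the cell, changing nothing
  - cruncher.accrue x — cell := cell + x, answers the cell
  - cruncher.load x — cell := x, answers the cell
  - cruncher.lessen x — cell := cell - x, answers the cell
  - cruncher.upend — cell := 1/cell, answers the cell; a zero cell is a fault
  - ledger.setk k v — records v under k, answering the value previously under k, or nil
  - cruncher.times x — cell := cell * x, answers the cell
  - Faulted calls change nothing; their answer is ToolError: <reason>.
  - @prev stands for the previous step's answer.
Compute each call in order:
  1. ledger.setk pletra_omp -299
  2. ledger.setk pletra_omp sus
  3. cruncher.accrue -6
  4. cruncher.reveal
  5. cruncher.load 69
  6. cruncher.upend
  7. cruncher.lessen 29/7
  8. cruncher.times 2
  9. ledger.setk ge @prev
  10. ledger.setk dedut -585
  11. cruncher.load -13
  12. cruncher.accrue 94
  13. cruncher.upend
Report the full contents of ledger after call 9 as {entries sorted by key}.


Answer: {dradrob=coplagup, ge=-3988/483, pletra_omp=sus, zeza=crapox}

Derivation:
CALL ledger.setk[k: pletra_omp; v: -299]
RET  nil
CALL ledger.setk[k: pletra_omp; v: sus]
RET  -299
CALL cruncher.accrue[x: -6]
RET  -6
CALL cruncher.reveal[]
RET  -6
CALL cruncher.load[x: 69]
RET  69
CALL cruncher.upend[]
RET  1/69
CALL cruncher.lessen[x: 29/7]
RET  -1994/483
CALL cruncher.times[x: 2]
RET  -3988/483
CALL ledger.setk[k: ge; v: @prev]
RET  nil
CALL ledger.setk[k: dedut; v: -585]
RET  nil
CALL cruncher.load[x: -13]
RET  -13
CALL cruncher.accrue[x: 94]
RET  81
CALL cruncher.upend[]
RET  1/81


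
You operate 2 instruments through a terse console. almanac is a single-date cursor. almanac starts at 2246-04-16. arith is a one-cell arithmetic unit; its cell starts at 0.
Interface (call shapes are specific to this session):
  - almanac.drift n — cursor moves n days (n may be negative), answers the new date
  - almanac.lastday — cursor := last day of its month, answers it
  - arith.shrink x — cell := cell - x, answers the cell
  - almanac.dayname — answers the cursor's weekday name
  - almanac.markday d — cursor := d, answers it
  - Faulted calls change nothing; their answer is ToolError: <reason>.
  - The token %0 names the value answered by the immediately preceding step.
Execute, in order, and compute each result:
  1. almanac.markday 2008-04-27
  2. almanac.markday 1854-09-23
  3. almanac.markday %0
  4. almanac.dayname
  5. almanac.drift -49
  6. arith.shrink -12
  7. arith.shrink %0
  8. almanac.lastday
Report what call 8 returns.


Answer: 1854-08-31

Derivation:
-> almanac.markday(d='2008-04-27')
<- 2008-04-27
-> almanac.markday(d='1854-09-23')
<- 1854-09-23
-> almanac.markday(d='%0')
<- 1854-09-23
-> almanac.dayname()
<- Saturday
-> almanac.drift(n='-49')
<- 1854-08-05
-> arith.shrink(x='-12')
<- 12
-> arith.shrink(x='%0')
<- 0
-> almanac.lastday()
<- 1854-08-31


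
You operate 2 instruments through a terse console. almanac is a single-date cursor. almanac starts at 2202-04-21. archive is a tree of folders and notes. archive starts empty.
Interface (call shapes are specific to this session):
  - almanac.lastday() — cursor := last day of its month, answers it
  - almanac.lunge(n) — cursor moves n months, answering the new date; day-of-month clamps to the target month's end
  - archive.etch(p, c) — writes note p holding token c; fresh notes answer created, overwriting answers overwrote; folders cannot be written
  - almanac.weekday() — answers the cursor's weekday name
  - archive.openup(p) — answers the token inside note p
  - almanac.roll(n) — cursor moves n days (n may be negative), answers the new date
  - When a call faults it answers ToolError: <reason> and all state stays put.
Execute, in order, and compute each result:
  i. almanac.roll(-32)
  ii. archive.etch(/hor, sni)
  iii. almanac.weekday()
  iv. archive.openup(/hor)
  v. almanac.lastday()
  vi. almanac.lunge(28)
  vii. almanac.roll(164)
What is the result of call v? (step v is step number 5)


Do: almanac.roll[n: -32]
See: 2202-03-20
Do: archive.etch[p: /hor; c: sni]
See: created
Do: almanac.weekday[]
See: Saturday
Do: archive.openup[p: /hor]
See: sni
Do: almanac.lastday[]
See: 2202-03-31
Do: almanac.lunge[n: 28]
See: 2204-07-31
Do: almanac.roll[n: 164]
See: 2205-01-11

Answer: 2202-03-31


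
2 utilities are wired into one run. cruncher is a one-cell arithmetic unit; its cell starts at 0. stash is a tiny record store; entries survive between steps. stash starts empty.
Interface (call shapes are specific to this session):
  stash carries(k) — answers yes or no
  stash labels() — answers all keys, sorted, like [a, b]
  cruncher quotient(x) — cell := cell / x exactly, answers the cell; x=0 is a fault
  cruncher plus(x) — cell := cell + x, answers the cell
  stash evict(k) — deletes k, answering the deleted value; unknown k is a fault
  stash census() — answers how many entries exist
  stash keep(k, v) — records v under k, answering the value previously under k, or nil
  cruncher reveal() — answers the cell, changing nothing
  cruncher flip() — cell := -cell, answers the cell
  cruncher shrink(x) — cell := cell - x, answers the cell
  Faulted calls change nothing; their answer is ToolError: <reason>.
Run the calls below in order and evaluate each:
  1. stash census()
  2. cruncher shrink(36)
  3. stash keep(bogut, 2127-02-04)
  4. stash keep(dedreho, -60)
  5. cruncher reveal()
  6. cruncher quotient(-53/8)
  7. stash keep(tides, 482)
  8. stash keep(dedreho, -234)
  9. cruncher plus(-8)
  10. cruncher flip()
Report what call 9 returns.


Answer: -136/53

Derivation:
// stash census() => 0
// cruncher shrink(x=36) => -36
// stash keep(k=bogut, v=2127-02-04) => nil
// stash keep(k=dedreho, v=-60) => nil
// cruncher reveal() => -36
// cruncher quotient(x=-53/8) => 288/53
// stash keep(k=tides, v=482) => nil
// stash keep(k=dedreho, v=-234) => -60
// cruncher plus(x=-8) => -136/53
// cruncher flip() => 136/53


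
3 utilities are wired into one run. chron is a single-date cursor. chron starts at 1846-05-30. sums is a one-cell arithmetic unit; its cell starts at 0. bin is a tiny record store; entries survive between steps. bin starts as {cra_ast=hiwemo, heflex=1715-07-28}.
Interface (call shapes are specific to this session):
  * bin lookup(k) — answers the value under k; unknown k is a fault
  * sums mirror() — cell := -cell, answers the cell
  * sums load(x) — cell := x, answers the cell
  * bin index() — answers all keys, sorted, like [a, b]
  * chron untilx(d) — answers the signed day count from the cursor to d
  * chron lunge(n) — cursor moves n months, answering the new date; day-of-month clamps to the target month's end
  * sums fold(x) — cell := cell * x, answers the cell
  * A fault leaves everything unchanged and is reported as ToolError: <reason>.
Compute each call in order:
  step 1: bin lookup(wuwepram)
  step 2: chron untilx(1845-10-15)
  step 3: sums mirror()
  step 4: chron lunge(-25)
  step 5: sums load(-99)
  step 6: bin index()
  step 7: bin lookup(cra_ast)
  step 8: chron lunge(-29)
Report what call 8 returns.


# bin lookup(k=wuwepram) -> ToolError: no such key wuwepram
# chron untilx(d=1845-10-15) -> -227
# sums mirror() -> 0
# chron lunge(n=-25) -> 1844-04-30
# sums load(x=-99) -> -99
# bin index() -> [cra_ast, heflex]
# bin lookup(k=cra_ast) -> hiwemo
# chron lunge(n=-29) -> 1841-11-30

Answer: 1841-11-30


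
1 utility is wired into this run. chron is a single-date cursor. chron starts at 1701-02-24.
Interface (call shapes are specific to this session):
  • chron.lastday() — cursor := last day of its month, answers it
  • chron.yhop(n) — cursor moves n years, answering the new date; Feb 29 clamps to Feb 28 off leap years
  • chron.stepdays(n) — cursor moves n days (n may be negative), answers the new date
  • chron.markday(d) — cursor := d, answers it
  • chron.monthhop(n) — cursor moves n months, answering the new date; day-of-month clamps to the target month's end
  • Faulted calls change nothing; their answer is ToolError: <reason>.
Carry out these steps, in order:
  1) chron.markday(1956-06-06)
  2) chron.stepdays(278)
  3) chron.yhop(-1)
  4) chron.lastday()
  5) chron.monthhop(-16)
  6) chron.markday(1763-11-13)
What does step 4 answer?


Answer: 1956-03-31

Derivation:
> chron.markday d: 1956-06-06
[out] 1956-06-06
> chron.stepdays n: 278
[out] 1957-03-11
> chron.yhop n: -1
[out] 1956-03-11
> chron.lastday
[out] 1956-03-31
> chron.monthhop n: -16
[out] 1954-11-30
> chron.markday d: 1763-11-13
[out] 1763-11-13


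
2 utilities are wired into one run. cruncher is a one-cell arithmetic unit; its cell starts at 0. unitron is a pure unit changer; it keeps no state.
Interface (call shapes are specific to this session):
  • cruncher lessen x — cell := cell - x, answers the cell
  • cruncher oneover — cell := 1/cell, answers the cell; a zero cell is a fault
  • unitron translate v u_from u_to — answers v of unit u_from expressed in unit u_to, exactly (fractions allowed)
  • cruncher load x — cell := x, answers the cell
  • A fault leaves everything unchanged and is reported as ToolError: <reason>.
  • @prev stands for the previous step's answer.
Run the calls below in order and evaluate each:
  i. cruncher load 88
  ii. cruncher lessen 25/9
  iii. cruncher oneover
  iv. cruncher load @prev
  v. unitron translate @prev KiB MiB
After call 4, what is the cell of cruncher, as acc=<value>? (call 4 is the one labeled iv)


// 1. cruncher load(88) => 88
// 2. cruncher lessen(25/9) => 767/9
// 3. cruncher oneover() => 9/767
// 4. cruncher load(@prev) => 9/767
// 5. unitron translate(@prev, KiB, MiB) => 9/785408

Answer: acc=9/767


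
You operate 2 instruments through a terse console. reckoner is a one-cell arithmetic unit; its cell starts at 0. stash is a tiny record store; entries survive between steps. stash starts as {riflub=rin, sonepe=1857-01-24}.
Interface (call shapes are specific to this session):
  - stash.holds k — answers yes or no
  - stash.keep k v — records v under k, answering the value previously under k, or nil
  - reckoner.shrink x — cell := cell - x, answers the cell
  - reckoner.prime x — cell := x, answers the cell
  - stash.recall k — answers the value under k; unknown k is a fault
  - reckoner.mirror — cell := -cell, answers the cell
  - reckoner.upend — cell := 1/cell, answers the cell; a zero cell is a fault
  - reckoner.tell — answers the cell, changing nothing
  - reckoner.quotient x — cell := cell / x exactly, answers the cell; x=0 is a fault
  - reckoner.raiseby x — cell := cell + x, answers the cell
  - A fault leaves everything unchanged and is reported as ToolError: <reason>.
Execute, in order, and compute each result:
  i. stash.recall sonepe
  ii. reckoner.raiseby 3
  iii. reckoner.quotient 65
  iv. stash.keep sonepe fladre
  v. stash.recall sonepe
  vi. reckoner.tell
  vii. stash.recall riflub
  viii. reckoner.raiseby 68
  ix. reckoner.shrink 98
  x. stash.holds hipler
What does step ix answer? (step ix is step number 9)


Answer: -1947/65

Derivation:
Act: stash.recall[k='sonepe']
Obs: 1857-01-24
Act: reckoner.raiseby[x='3']
Obs: 3
Act: reckoner.quotient[x='65']
Obs: 3/65
Act: stash.keep[k='sonepe'; v='fladre']
Obs: 1857-01-24
Act: stash.recall[k='sonepe']
Obs: fladre
Act: reckoner.tell[]
Obs: 3/65
Act: stash.recall[k='riflub']
Obs: rin
Act: reckoner.raiseby[x='68']
Obs: 4423/65
Act: reckoner.shrink[x='98']
Obs: -1947/65
Act: stash.holds[k='hipler']
Obs: no


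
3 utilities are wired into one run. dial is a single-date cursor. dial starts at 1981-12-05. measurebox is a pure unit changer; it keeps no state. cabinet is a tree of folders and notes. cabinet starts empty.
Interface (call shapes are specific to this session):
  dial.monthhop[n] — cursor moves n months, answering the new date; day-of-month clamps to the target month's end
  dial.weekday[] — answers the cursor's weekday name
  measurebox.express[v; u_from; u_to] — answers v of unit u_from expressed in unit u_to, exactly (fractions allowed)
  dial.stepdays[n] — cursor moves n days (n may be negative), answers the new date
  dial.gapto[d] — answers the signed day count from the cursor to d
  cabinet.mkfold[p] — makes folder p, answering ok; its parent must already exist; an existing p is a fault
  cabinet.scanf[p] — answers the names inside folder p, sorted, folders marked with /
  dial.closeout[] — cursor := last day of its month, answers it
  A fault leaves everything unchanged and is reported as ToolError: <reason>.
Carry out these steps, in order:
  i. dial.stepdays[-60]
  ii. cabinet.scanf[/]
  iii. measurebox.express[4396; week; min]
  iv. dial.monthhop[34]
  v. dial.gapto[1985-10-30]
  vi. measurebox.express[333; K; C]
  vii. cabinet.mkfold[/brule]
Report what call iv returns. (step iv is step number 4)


==> dial.stepdays(n→-60)
<== 1981-10-06
==> cabinet.scanf(p→/)
<== []
==> measurebox.express(v→4396, u_from→week, u_to→min)
<== 44311680
==> dial.monthhop(n→34)
<== 1984-08-06
==> dial.gapto(d→1985-10-30)
<== 450
==> measurebox.express(v→333, u_from→K, u_to→C)
<== 1197/20
==> cabinet.mkfold(p→/brule)
<== ok

Answer: 1984-08-06
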